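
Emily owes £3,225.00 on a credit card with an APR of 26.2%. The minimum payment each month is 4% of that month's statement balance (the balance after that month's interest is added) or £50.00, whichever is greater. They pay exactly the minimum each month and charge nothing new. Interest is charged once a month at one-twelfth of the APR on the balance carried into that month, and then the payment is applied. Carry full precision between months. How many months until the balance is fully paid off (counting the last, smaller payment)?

Monthly rate r = 26.2%/12 = 2.18333% = 0.0218333.
While 4% of the post-interest balance exceeds £50.00, each month B ← (B·(1+r))·(1 − 0.04), i.e. B shrinks by the factor (1+r)·0.96 = 0.98096.
This holds for months 1–51. Entering month 52 the balance is £1,209.89; 4% of the post-interest balance is now below £50.00, so the flat £50.00 minimum applies from here.
From month 52 a fixed £50.00 at rate r clears £1,209.89 in 35 more payments. Total: 51 + 35 = 86 months.

86 months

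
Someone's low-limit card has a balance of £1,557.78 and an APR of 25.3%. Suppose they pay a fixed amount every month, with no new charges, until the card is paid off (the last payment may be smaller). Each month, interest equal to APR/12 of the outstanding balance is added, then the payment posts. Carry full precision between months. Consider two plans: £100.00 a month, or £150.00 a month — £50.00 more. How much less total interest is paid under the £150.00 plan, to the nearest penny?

£131.47

Monthly rate r = 25.3%/12 = 2.10833% = 0.0210833.
At £100.00/mo: n = ⌈−ln(1 − rB₀/P)/ln(1+r)⌉ = 20 payments (last £8.33); total interest = total paid − £1,557.78 = £350.55.
At £150.00/mo: 12 payments (last £126.86); total interest £219.08.
Interest saved = £350.55 − £219.08 = £131.47.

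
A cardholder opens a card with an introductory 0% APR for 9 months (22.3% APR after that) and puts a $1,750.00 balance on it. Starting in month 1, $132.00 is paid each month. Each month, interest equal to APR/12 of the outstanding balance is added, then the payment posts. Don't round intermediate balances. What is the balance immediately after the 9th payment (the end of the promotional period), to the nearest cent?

$562.00

Promo months 1–9 at r₀ = 0%/12 = 0; months 10+ at r₁ = 22.3%/12 = 0.0185833.
After month 9 (no interest yet): B = $1,750.00 − 9·$132.00 = $562.00.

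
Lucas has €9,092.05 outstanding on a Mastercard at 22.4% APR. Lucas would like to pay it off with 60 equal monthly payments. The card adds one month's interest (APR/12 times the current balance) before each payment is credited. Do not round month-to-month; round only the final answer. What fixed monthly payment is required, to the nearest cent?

Monthly rate r = 22.4%/12 = 1.86667% = 0.0186667.
Level-payment amortization: P = B₀·r / (1 − (1+r)^(−n)) = 9092.05·0.0186667 / (1 − 1.01867^(−60)).
Denominator 1 − (1+r)^(−60) = 0.670333901.
P = 169.718 / 0.670333901 ≈ 253.18.

€253.18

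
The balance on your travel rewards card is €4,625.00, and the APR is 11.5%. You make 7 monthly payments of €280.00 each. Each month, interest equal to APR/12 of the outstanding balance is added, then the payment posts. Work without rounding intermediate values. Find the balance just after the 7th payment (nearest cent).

€2,927.07

Monthly rate r = 11.5%/12 = 0.958333% = 0.00958333.
Each month: B ← B·(1+r) − €280.00.
Month 1: interest €44.32; balance after payment €4,389.32.
Month 2: interest €42.06; balance after payment €4,151.39.
Month 3: interest €39.78; balance after payment €3,911.17.
Month 4: interest €37.48; balance after payment €3,668.65.
Month 5: interest €35.16; balance after payment €3,423.81.
Month 6: interest €32.81; balance after payment €3,176.62.
Month 7: interest €30.44; balance after payment €2,927.07.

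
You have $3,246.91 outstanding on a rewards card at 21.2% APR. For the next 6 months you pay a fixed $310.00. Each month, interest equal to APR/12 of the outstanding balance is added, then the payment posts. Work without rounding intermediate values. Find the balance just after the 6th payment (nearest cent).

Monthly rate r = 21.2%/12 = 1.76667% = 0.0176667.
Each month: B ← B·(1+r) − $310.00.
Month 1: interest $57.36; balance after payment $2,994.27.
Month 2: interest $52.90; balance after payment $2,737.17.
Month 3: interest $48.36; balance after payment $2,475.53.
Month 4: interest $43.73; balance after payment $2,209.26.
Month 5: interest $39.03; balance after payment $1,938.29.
Month 6: interest $34.24; balance after payment $1,662.54.

$1,662.54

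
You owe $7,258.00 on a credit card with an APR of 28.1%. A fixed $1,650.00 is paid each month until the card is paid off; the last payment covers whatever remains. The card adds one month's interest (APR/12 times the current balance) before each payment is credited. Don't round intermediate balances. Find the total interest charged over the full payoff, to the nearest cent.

Monthly rate r = 28.1%/12 = 2.34167% = 0.0234167.
Payoff takes n = ⌈−ln(1 − rB₀/P)/ln(1+r)⌉ = ⌈4.696⌉ = 5 payments; the last is $1,153.00.
Total paid = 4·$1,650.00 + $1,153.00 = $7,753.00.
Total interest = total paid − principal = $7,753.00 − $7,258.00 = $495.00.

$495.00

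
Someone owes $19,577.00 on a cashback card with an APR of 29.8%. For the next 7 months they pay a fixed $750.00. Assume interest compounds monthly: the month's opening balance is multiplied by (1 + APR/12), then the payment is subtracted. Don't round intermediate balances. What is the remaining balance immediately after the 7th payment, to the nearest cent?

$17,586.71

Monthly rate r = 29.8%/12 = 2.48333% = 0.0248333.
Each month: B ← B·(1+r) − $750.00.
Month 1: interest $486.16; balance after payment $19,313.16.
Month 2: interest $479.61; balance after payment $19,042.77.
Month 3: interest $472.90; balance after payment $18,765.67.
Month 4: interest $466.01; balance after payment $18,481.68.
Month 5: interest $458.96; balance after payment $18,190.64.
Month 6: interest $451.73; balance after payment $17,892.38.
Month 7: interest $444.33; balance after payment $17,586.71.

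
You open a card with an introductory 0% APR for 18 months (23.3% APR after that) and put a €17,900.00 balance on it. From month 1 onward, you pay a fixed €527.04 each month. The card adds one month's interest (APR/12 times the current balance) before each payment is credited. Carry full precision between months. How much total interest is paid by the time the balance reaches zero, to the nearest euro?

Promo months 1–18 at r₀ = 0%/12 = 0; months 19+ at r₁ = 23.3%/12 = 0.0194167.
After month 18 (no interest yet): B = €17,900.00 − 18·€527.04 = €8,413.28.
Then at r₁ with €527.04/mo: n₂ = −ln(1 − r₁·B/P)/ln(1+r₁) ≈ 19.29 → 20 more payments.
Total paid = 37·€527.04 + €154.95 = €19,655.43; interest = €19,655.43 − €17,900.00 = €1,755.43.

€1,755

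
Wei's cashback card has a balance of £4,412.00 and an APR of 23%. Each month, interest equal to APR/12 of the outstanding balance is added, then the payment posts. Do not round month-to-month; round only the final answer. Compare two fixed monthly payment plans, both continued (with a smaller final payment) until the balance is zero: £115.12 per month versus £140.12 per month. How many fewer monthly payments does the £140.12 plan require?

21 fewer payments

Monthly rate r = 23%/12 = 1.91667% = 0.0191667.
At £115.12/mo: n = ⌈−ln(1 − rB₀/P)/ln(1+r)⌉ = 70 payments (last £99.61); total interest = total paid − £4,412.00 = £3,630.89.
At £140.12/mo: 49 payments (last £102.12); total interest £2,415.88.
Payments saved = 70 − 49 = 21.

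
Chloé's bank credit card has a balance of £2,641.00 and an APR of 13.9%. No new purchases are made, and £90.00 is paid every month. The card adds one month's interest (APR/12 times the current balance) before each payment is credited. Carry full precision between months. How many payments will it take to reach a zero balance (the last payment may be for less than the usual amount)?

Monthly rate r = 13.9%/12 = 1.15833% = 0.0115833.
Recurrence: B ← B·(1+r) − £90.00.
Month 1: interest £30.59; balance after payment £2,581.59.
Month 2: interest £29.90; balance after payment £2,521.50.
Closed form: n = −ln(1 − rB₀/P)/ln(1+r) = −ln(0.66009)/ln(1.01158) ≈ 36.067, so the balance reaches zero during payment 37.

37 months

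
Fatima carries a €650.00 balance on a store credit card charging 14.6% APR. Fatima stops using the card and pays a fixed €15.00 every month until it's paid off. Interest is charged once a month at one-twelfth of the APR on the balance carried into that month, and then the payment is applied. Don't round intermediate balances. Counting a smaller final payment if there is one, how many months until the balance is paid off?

62 months

Monthly rate r = 14.6%/12 = 1.21667% = 0.0121667.
Recurrence: B ← B·(1+r) − €15.00.
Month 1: interest €7.91; balance after payment €642.91.
Month 2: interest €7.82; balance after payment €635.73.
Closed form: n = −ln(1 − rB₀/P)/ln(1+r) = −ln(0.47278)/ln(1.01217) ≈ 61.946, so the balance reaches zero during payment 62.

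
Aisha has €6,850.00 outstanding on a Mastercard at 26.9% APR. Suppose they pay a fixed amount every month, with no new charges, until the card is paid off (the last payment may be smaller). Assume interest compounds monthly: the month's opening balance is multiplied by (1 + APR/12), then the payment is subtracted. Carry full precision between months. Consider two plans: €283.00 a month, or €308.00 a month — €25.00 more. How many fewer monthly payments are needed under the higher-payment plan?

Monthly rate r = 26.9%/12 = 2.24167% = 0.0224167.
At €283.00/mo: n = ⌈−ln(1 − rB₀/P)/ln(1+r)⌉ = 36 payments (last €80.62); total interest = total paid − €6,850.00 = €3,135.62.
At €308.00/mo: 32 payments (last €42.28); total interest €2,740.28.
Payments saved = 36 − 32 = 4.

4 fewer payments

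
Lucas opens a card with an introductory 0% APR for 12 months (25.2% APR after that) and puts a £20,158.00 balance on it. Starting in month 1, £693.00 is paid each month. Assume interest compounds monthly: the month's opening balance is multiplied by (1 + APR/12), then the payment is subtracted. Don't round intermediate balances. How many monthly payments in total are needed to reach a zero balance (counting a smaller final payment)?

Promo months 1–12 at r₀ = 0%/12 = 0; months 13+ at r₁ = 25.2%/12 = 0.021.
After month 12 (no interest yet): B = £20,158.00 − 12·£693.00 = £11,842.00.
Then at r₁ with £693.00/mo: n₂ = −ln(1 − r₁·B/P)/ln(1+r₁) ≈ 21.39 → 22 more payments.

34 months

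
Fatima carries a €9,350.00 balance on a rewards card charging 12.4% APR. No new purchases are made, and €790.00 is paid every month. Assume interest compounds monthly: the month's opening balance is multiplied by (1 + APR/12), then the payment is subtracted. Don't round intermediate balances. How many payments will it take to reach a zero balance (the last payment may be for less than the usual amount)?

13 months

Monthly rate r = 12.4%/12 = 1.03333% = 0.0103333.
Recurrence: B ← B·(1+r) − €790.00.
Month 1: interest €96.62; balance after payment €8,656.62.
Month 2: interest €89.45; balance after payment €7,956.07.
Closed form: n = −ln(1 − rB₀/P)/ln(1+r) = −ln(0.8777)/ln(1.01033) ≈ 12.689, so the balance reaches zero during payment 13.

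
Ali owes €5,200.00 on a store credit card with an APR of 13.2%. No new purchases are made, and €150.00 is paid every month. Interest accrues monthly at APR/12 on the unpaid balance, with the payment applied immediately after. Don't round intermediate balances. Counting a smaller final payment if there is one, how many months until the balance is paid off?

Monthly rate r = 13.2%/12 = 1.1% = 0.011.
Recurrence: B ← B·(1+r) − €150.00.
Month 1: interest €57.20; balance after payment €5,107.20.
Month 2: interest €56.18; balance after payment €5,013.38.
Closed form: n = −ln(1 − rB₀/P)/ln(1+r) = −ln(0.61867)/ln(1.011) ≈ 43.893, so the balance reaches zero during payment 44.

44 months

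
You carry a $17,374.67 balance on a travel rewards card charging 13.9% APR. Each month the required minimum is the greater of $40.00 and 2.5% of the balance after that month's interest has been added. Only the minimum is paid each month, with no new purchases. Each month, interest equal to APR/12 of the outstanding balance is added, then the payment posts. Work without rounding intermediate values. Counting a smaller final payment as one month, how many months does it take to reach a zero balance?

Monthly rate r = 13.9%/12 = 1.15833% = 0.0115833.
While 2.5% of the post-interest balance exceeds $40.00, each month B ← (B·(1+r))·(1 − 0.025), i.e. B shrinks by the factor (1+r)·0.975 = 0.98629.
This holds for months 1–174. Entering month 175 the balance is $1,574.02; 2.5% of the post-interest balance is now below $40.00, so the flat $40.00 minimum applies from here.
From month 175 a fixed $40.00 at rate r clears $1,574.02 in 53 more payments. Total: 174 + 53 = 227 months.

227 months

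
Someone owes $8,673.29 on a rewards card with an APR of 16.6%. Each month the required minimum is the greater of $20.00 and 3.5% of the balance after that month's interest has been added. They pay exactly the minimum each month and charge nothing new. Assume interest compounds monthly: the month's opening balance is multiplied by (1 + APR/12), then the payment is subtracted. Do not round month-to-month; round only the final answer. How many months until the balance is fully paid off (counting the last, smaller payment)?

161 months

Monthly rate r = 16.6%/12 = 1.38333% = 0.0138333.
While 3.5% of the post-interest balance exceeds $20.00, each month B ← (B·(1+r))·(1 − 0.035), i.e. B shrinks by the factor (1+r)·0.965 = 0.97835.
This holds for months 1–125. Entering month 126 the balance is $562.24; 3.5% of the post-interest balance is now below $20.00, so the flat $20.00 minimum applies from here.
From month 126 a fixed $20.00 at rate r clears $562.24 in 36 more payments. Total: 125 + 36 = 161 months.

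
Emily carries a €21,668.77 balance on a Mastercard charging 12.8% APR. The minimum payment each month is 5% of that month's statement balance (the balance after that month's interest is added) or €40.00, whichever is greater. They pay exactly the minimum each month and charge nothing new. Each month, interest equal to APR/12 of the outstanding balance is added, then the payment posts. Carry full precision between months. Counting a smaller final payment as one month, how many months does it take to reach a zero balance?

104 months

Monthly rate r = 12.8%/12 = 1.06667% = 0.0106667.
While 5% of the post-interest balance exceeds €40.00, each month B ← (B·(1+r))·(1 − 0.05), i.e. B shrinks by the factor (1+r)·0.95 = 0.96013.
This holds for months 1–82. Entering month 83 the balance is €770.94; 5% of the post-interest balance is now below €40.00, so the flat €40.00 minimum applies from here.
From month 83 a fixed €40.00 at rate r clears €770.94 in 22 more payments. Total: 82 + 22 = 104 months.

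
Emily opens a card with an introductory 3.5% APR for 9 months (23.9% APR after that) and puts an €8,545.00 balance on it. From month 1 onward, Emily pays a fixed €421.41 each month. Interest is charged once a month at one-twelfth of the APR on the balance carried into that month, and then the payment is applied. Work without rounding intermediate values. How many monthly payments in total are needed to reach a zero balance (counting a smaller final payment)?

Promo months 1–9 at r₀ = 3.5%/12 = 0.00291667; months 10+ at r₁ = 23.9%/12 = 0.0199167.
After month 9: iterate B ← B·(1+r₀) − €421.41 for 9 months → €4,934.70.
Then at r₁ with €421.41/mo: n₂ = −ln(1 − r₁·B/P)/ln(1+r₁) ≈ 13.47 → 14 more payments.

23 payments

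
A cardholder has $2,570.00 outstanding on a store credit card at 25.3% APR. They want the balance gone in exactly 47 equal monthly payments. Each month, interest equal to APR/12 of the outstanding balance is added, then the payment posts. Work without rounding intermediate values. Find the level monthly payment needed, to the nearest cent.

$86.71

Monthly rate r = 25.3%/12 = 2.10833% = 0.0210833.
Level-payment amortization: P = B₀·r / (1 − (1+r)^(−n)) = 2570.00·0.0210833 / (1 − 1.02108^(−47)).
Denominator 1 − (1+r)^(−47) = 0.624919757.
P = 54.1842 / 0.624919757 ≈ 86.71.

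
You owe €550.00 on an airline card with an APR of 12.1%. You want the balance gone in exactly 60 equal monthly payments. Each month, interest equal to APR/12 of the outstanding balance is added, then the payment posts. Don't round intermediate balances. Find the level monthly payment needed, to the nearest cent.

€12.26

Monthly rate r = 12.1%/12 = 1.00833% = 0.0100833.
Level-payment amortization: P = B₀·r / (1 − (1+r)^(−n)) = 550.00·0.0100833 / (1 − 1.01008^(−60)).
Denominator 1 − (1+r)^(−60) = 0.452268536.
P = 5.54583 / 0.452268536 ≈ 12.26.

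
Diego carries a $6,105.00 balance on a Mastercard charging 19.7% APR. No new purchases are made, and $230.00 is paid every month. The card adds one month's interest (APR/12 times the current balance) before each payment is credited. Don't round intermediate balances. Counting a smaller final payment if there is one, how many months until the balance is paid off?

36 months

Monthly rate r = 19.7%/12 = 1.64167% = 0.0164167.
Recurrence: B ← B·(1+r) − $230.00.
Month 1: interest $100.22; balance after payment $5,975.22.
Month 2: interest $98.09; balance after payment $5,843.32.
Closed form: n = −ln(1 − rB₀/P)/ln(1+r) = −ln(0.56424)/ln(1.01642) ≈ 35.144, so the balance reaches zero during payment 36.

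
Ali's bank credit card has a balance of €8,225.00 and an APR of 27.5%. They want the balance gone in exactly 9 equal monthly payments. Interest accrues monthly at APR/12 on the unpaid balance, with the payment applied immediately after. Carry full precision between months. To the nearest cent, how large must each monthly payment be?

€1,021.77

Monthly rate r = 27.5%/12 = 2.29167% = 0.0229167.
Level-payment amortization: P = B₀·r / (1 − (1+r)^(−n)) = 8225.00·0.0229167 / (1 − 1.02292^(−9)).
Denominator 1 − (1+r)^(−9) = 0.184474196.
P = 188.49 / 0.184474196 ≈ 1021.77.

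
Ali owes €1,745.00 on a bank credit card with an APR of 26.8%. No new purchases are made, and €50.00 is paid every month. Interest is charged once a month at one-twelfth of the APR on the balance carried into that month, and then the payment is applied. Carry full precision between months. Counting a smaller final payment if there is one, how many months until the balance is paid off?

69 months

Monthly rate r = 26.8%/12 = 2.23333% = 0.0223333.
Recurrence: B ← B·(1+r) − €50.00.
Month 1: interest €38.97; balance after payment €1,733.97.
Month 2: interest €38.73; balance after payment €1,722.70.
Closed form: n = −ln(1 − rB₀/P)/ln(1+r) = −ln(0.22057)/ln(1.02233) ≈ 68.435, so the balance reaches zero during payment 69.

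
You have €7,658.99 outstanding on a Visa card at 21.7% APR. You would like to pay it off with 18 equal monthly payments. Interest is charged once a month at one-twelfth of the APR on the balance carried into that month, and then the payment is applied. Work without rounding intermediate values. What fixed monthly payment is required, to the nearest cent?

€502.30

Monthly rate r = 21.7%/12 = 1.80833% = 0.0180833.
Level-payment amortization: P = B₀·r / (1 − (1+r)^(−n)) = 7658.99·0.0180833 / (1 − 1.01808^(−18)).
Denominator 1 − (1+r)^(−18) = 0.275730663.
P = 138.5 / 0.275730663 ≈ 502.30.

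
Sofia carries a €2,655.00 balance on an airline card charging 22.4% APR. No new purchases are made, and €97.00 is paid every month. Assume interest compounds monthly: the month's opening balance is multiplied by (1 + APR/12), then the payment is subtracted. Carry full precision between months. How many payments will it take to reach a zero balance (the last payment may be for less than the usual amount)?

39 months

Monthly rate r = 22.4%/12 = 1.86667% = 0.0186667.
Recurrence: B ← B·(1+r) − €97.00.
Month 1: interest €49.56; balance after payment €2,607.56.
Month 2: interest €48.67; balance after payment €2,559.23.
Closed form: n = −ln(1 − rB₀/P)/ln(1+r) = −ln(0.48907)/ln(1.01867) ≈ 38.673, so the balance reaches zero during payment 39.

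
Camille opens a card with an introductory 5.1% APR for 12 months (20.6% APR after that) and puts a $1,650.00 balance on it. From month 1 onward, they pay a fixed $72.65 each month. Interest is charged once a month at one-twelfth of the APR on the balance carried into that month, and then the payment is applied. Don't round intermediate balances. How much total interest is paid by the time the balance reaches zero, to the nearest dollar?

$171

Promo months 1–12 at r₀ = 5.1%/12 = 0.00425; months 13+ at r₁ = 20.6%/12 = 0.0171667.
After month 12: iterate B ← B·(1+r₀) − $72.65 for 12 months → $843.68.
Then at r₁ with $72.65/mo: n₂ = −ln(1 − r₁·B/P)/ln(1+r₁) ≈ 13.06 → 14 more payments.
Total paid = 25·$72.65 + $4.58 = $1,820.83; interest = $1,820.83 − $1,650.00 = $170.83.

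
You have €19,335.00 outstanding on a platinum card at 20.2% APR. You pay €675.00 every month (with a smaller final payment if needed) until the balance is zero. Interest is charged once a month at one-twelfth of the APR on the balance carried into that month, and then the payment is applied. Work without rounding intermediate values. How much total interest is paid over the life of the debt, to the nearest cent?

Monthly rate r = 20.2%/12 = 1.68333% = 0.0168333.
Payoff takes n = ⌈−ln(1 − rB₀/P)/ln(1+r)⌉ = ⌈39.425⌉ = 40 payments; the last is €288.26.
Total paid = 39·€675.00 + €288.26 = €26,613.26.
Total interest = total paid − principal = €26,613.26 − €19,335.00 = €7,278.26.

€7,278.26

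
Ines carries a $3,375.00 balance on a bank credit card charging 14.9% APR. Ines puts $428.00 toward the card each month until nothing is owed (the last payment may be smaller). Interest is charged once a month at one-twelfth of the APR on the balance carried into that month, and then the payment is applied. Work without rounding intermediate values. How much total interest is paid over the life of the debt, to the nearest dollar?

Monthly rate r = 14.9%/12 = 1.24167% = 0.0124167.
Payoff takes n = ⌈−ln(1 − rB₀/P)/ln(1+r)⌉ = ⌈8.350⌉ = 9 payments; the last is $150.48.
Total paid = 8·$428.00 + $150.48 = $3,574.48.
Total interest = total paid − principal = $3,574.48 − $3,375.00 = $199.48.

$199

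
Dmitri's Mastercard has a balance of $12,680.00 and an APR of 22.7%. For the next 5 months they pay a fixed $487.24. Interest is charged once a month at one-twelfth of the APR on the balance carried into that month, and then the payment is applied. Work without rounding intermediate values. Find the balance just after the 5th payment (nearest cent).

Monthly rate r = 22.7%/12 = 1.89167% = 0.0189167.
Each month: B ← B·(1+r) − $487.24.
Month 1: interest $239.86; balance after payment $12,432.62.
Month 2: interest $235.18; balance after payment $12,180.57.
Month 3: interest $230.42; balance after payment $11,923.74.
Month 4: interest $225.56; balance after payment $11,662.06.
Month 5: interest $220.61; balance after payment $11,395.43.

$11,395.43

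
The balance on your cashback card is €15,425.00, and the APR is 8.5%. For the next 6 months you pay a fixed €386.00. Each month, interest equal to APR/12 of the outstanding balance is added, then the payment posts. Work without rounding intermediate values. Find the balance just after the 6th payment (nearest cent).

Monthly rate r = 8.5%/12 = 0.708333% = 0.00708333.
Each month: B ← B·(1+r) − €386.00.
Month 1: interest €109.26; balance after payment €15,148.26.
Month 2: interest €107.30; balance after payment €14,869.56.
Month 3: interest €105.33; balance after payment €14,588.89.
Month 4: interest €103.34; balance after payment €14,306.22.
Month 5: interest €101.34; balance after payment €14,021.56.
Month 6: interest €99.32; balance after payment €13,734.88.

€13,734.88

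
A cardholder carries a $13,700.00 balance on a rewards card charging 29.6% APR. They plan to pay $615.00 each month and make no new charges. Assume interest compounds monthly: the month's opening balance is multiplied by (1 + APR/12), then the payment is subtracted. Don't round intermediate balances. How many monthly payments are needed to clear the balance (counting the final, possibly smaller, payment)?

33 payments

Monthly rate r = 29.6%/12 = 2.46667% = 0.0246667.
Recurrence: B ← B·(1+r) − $615.00.
Month 1: interest $337.93; balance after payment $13,422.93.
Month 2: interest $331.10; balance after payment $13,139.03.
Closed form: n = −ln(1 − rB₀/P)/ln(1+r) = −ln(0.45051)/ln(1.02467) ≈ 32.723, so the balance reaches zero during payment 33.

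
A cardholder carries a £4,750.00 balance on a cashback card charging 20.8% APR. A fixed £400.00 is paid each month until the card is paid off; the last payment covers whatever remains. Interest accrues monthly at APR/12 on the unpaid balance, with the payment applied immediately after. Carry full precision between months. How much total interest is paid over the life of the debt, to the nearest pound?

£615

Monthly rate r = 20.8%/12 = 1.73333% = 0.0173333.
Payoff takes n = ⌈−ln(1 − rB₀/P)/ln(1+r)⌉ = ⌈13.411⌉ = 14 payments; the last is £165.14.
Total paid = 13·£400.00 + £165.14 = £5,365.14.
Total interest = total paid − principal = £5,365.14 − £4,750.00 = £615.14.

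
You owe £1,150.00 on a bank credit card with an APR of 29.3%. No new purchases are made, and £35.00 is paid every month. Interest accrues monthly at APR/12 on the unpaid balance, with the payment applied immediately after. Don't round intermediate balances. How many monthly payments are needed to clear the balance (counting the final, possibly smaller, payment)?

68 payments

Monthly rate r = 29.3%/12 = 2.44167% = 0.0244167.
Recurrence: B ← B·(1+r) − £35.00.
Month 1: interest £28.08; balance after payment £1,143.08.
Month 2: interest £27.91; balance after payment £1,135.99.
Closed form: n = −ln(1 − rB₀/P)/ln(1+r) = −ln(0.19774)/ln(1.02442) ≈ 67.189, so the balance reaches zero during payment 68.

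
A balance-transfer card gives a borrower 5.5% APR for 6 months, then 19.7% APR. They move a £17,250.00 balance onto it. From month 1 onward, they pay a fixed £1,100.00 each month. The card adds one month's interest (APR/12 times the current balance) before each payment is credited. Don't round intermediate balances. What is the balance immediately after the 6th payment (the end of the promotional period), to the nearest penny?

Promo months 1–6 at r₀ = 5.5%/12 = 0.00458333; months 7+ at r₁ = 19.7%/12 = 0.0164167.
After month 6: iterate B ← B·(1+r₀) − £1,100.00 for 6 months → £11,053.76.

£11,053.76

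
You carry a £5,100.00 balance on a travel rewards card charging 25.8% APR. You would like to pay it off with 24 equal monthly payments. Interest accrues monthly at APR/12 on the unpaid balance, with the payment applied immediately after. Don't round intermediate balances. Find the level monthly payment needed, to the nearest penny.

£274.25

Monthly rate r = 25.8%/12 = 2.15% = 0.0215.
Level-payment amortization: P = B₀·r / (1 − (1+r)^(−n)) = 5100.00·0.0215 / (1 − 1.0215^(−24)).
Denominator 1 − (1+r)^(−24) = 0.399823348.
P = 109.65 / 0.399823348 ≈ 274.25.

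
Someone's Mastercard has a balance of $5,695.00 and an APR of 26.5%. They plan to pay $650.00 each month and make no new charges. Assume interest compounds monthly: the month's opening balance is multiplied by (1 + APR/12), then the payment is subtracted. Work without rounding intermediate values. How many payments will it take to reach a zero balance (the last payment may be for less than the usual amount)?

Monthly rate r = 26.5%/12 = 2.20833% = 0.0220833.
Recurrence: B ← B·(1+r) − $650.00.
Month 1: interest $125.76; balance after payment $5,170.76.
Month 2: interest $114.19; balance after payment $4,634.95.
Closed form: n = −ln(1 − rB₀/P)/ln(1+r) = −ln(0.80652)/ln(1.02208) ≈ 9.844, so the balance reaches zero during payment 10.

10 months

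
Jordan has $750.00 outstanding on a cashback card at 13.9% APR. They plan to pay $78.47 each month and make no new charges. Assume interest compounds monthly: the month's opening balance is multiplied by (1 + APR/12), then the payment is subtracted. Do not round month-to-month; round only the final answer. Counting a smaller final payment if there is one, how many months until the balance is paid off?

Monthly rate r = 13.9%/12 = 1.15833% = 0.0115833.
Recurrence: B ← B·(1+r) − $78.47.
Month 1: interest $8.69; balance after payment $680.22.
Month 2: interest $7.88; balance after payment $609.63.
Closed form: n = −ln(1 − rB₀/P)/ln(1+r) = −ln(0.88929)/ln(1.01158) ≈ 10.188, so the balance reaches zero during payment 11.

11 months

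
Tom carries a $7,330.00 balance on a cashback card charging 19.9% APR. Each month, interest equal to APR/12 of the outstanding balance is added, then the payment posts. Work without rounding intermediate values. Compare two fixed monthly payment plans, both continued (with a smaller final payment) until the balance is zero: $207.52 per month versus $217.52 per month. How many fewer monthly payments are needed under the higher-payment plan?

4 fewer payments

Monthly rate r = 19.9%/12 = 1.65833% = 0.0165833.
At $207.52/mo: n = ⌈−ln(1 − rB₀/P)/ln(1+r)⌉ = 54 payments (last $121.40); total interest = total paid − $7,330.00 = $3,789.96.
At $217.52/mo: 50 payments (last $164.28); total interest $3,492.76.
Payments saved = 54 − 50 = 4.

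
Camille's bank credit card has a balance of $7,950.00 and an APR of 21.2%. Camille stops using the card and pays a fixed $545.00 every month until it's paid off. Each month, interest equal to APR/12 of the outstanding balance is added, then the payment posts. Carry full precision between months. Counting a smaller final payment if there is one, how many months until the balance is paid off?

Monthly rate r = 21.2%/12 = 1.76667% = 0.0176667.
Recurrence: B ← B·(1+r) − $545.00.
Month 1: interest $140.45; balance after payment $7,545.45.
Month 2: interest $133.30; balance after payment $7,133.75.
Closed form: n = −ln(1 − rB₀/P)/ln(1+r) = −ln(0.74229)/ln(1.01767) ≈ 17.017, so the balance reaches zero during payment 18.

18 months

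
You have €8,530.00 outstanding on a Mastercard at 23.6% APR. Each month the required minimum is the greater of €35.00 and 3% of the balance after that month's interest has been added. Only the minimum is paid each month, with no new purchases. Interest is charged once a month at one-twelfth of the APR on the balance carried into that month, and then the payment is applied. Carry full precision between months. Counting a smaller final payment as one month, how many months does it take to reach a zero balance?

236 months

Monthly rate r = 23.6%/12 = 1.96667% = 0.0196667.
While 3% of the post-interest balance exceeds €35.00, each month B ← (B·(1+r))·(1 − 0.03), i.e. B shrinks by the factor (1+r)·0.97 = 0.98908.
This holds for months 1–183. Entering month 184 the balance is €1,142.96; 3% of the post-interest balance is now below €35.00, so the flat €35.00 minimum applies from here.
From month 184 a fixed €35.00 at rate r clears €1,142.96 in 53 more payments. Total: 183 + 53 = 236 months.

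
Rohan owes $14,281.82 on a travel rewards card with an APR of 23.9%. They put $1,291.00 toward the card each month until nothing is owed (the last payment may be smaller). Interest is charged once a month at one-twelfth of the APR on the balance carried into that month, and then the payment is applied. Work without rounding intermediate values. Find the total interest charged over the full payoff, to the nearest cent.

$2,014.03

Monthly rate r = 23.9%/12 = 1.99167% = 0.0199167.
Payoff takes n = ⌈−ln(1 − rB₀/P)/ln(1+r)⌉ = ⌈12.620⌉ = 13 payments; the last is $803.85.
Total paid = 12·$1,291.00 + $803.85 = $16,295.85.
Total interest = total paid − principal = $16,295.85 − $14,281.82 = $2,014.03.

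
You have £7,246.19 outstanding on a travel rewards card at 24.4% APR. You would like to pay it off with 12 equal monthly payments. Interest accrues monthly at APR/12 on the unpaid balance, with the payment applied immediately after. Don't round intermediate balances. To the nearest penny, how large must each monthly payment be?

Monthly rate r = 24.4%/12 = 2.03333% = 0.0203333.
Level-payment amortization: P = B₀·r / (1 − (1+r)^(−n)) = 7246.19·0.0203333 / (1 − 1.02033^(−12)).
Denominator 1 − (1+r)^(−12) = 0.214592396.
P = 147.339 / 0.214592396 ≈ 686.60.

£686.60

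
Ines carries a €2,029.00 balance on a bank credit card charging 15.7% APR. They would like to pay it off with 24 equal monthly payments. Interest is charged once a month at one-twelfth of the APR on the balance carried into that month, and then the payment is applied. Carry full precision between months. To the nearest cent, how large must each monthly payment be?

€99.06

Monthly rate r = 15.7%/12 = 1.30833% = 0.0130833.
Level-payment amortization: P = B₀·r / (1 − (1+r)^(−n)) = 2029.00·0.0130833 / (1 − 1.01308^(−24)).
Denominator 1 − (1+r)^(−24) = 0.26799187.
P = 26.5461 / 0.26799187 ≈ 99.06.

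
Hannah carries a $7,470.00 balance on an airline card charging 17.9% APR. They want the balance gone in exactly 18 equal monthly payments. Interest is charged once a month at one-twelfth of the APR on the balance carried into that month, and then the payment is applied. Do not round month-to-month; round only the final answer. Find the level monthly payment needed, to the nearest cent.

Monthly rate r = 17.9%/12 = 1.49167% = 0.0149167.
Level-payment amortization: P = B₀·r / (1 − (1+r)^(−n)) = 7470.00·0.0149167 / (1 − 1.01492^(−18)).
Denominator 1 − (1+r)^(−18) = 0.23395712.
P = 111.427 / 0.23395712 ≈ 476.27.

$476.27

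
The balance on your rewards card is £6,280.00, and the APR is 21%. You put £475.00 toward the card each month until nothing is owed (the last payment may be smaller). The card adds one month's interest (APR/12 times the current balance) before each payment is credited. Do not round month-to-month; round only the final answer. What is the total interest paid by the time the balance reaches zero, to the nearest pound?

£925

Monthly rate r = 21%/12 = 1.75% = 0.0175.
Payoff takes n = ⌈−ln(1 − rB₀/P)/ln(1+r)⌉ = ⌈15.168⌉ = 16 payments; the last is £80.36.
Total paid = 15·£475.00 + £80.36 = £7,205.36.
Total interest = total paid − principal = £7,205.36 − £6,280.00 = £925.36.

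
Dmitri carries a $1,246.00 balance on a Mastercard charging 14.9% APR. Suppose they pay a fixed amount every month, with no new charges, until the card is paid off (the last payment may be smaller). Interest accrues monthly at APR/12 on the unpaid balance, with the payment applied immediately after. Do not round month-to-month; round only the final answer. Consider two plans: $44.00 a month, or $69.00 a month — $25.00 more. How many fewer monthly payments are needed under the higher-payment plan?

Monthly rate r = 14.9%/12 = 1.24167% = 0.0124167.
At $44.00/mo: n = ⌈−ln(1 − rB₀/P)/ln(1+r)⌉ = 36 payments (last $4.90); total interest = total paid − $1,246.00 = $298.90.
At $69.00/mo: 21 payments (last $39.70); total interest $173.70.
Payments saved = 36 − 21 = 15.

15 fewer payments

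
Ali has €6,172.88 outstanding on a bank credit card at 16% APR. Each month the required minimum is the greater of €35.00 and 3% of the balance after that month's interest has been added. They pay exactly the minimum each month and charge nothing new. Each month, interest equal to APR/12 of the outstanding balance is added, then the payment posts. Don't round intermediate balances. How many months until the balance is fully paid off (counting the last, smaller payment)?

142 months

Monthly rate r = 16%/12 = 1.33333% = 0.0133333.
While 3% of the post-interest balance exceeds €35.00, each month B ← (B·(1+r))·(1 − 0.03), i.e. B shrinks by the factor (1+r)·0.97 = 0.98293.
This holds for months 1–98. Entering month 99 the balance is €1,142.47; 3% of the post-interest balance is now below €35.00, so the flat €35.00 minimum applies from here.
From month 99 a fixed €35.00 at rate r clears €1,142.47 in 44 more payments. Total: 98 + 44 = 142 months.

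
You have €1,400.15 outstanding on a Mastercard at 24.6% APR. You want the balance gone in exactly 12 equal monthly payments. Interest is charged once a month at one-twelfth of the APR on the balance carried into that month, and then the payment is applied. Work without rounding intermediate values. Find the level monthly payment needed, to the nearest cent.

Monthly rate r = 24.6%/12 = 2.05% = 0.0205.
Level-payment amortization: P = B₀·r / (1 − (1+r)^(−n)) = 1400.15·0.0205 / (1 − 1.0205^(−12)).
Denominator 1 − (1+r)^(−12) = 0.216130275.
P = 28.7031 / 0.216130275 ≈ 132.80.

€132.80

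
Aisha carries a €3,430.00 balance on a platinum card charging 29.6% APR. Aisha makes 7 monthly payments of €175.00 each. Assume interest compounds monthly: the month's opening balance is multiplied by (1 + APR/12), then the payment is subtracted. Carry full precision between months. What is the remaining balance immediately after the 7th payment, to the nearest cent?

€2,748.45

Monthly rate r = 29.6%/12 = 2.46667% = 0.0246667.
Each month: B ← B·(1+r) − €175.00.
Month 1: interest €84.61; balance after payment €3,339.61.
Month 2: interest €82.38; balance after payment €3,246.98.
Month 3: interest €80.09; balance after payment €3,152.08.
Month 4: interest €77.75; balance after payment €3,054.83.
Month 5: interest €75.35; balance after payment €2,955.18.
Month 6: interest €72.89; balance after payment €2,853.07.
Month 7: interest €70.38; balance after payment €2,748.45.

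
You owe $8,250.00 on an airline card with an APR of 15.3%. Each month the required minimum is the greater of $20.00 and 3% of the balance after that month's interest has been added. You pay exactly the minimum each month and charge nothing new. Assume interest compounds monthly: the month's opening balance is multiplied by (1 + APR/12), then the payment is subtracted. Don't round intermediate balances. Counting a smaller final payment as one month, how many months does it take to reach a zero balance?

Monthly rate r = 15.3%/12 = 1.275% = 0.01275.
While 3% of the post-interest balance exceeds $20.00, each month B ← (B·(1+r))·(1 − 0.03), i.e. B shrinks by the factor (1+r)·0.97 = 0.98237.
This holds for months 1–143. Entering month 144 the balance is $648.09; 3% of the post-interest balance is now below $20.00, so the flat $20.00 minimum applies from here.
From month 144 a fixed $20.00 at rate r clears $648.09 in 43 more payments. Total: 143 + 43 = 186 months.

186 months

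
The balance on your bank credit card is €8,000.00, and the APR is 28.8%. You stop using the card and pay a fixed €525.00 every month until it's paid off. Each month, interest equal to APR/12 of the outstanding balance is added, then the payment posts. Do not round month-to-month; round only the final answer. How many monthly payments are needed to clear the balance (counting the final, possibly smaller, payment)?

20 months

Monthly rate r = 28.8%/12 = 2.4% = 0.024.
Recurrence: B ← B·(1+r) − €525.00.
Month 1: interest €192.00; balance after payment €7,667.00.
Month 2: interest €184.01; balance after payment €7,326.01.
Closed form: n = −ln(1 − rB₀/P)/ln(1+r) = −ln(0.63429)/ln(1.024) ≈ 19.196, so the balance reaches zero during payment 20.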